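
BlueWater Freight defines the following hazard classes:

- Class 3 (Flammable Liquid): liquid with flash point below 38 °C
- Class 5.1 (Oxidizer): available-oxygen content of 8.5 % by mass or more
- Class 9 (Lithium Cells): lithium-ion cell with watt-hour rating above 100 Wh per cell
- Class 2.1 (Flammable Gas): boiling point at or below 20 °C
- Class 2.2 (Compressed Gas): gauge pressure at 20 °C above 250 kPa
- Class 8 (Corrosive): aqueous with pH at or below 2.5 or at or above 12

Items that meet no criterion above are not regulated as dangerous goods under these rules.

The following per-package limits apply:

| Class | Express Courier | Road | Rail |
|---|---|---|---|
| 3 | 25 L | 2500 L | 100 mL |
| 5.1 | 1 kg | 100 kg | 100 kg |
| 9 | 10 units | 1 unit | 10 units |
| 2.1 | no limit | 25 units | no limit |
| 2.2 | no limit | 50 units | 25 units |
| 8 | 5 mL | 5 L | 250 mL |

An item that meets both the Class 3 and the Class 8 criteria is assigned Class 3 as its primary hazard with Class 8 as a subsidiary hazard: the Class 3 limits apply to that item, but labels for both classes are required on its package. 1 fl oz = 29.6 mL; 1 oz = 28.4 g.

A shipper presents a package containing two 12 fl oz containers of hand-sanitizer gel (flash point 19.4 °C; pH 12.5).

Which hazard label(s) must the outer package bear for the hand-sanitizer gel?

The hand-sanitizer gel has flash point 19.4 °C, which is < 38 °C, so it is Class 3 (Flammable Liquid).
With pH 12.5 (≥ 12), the hand-sanitizer gel falls in Class 8.
By the precedence rule Class 3 is primary and Class 8 is subsidiary, and that rule requires both labels on the package.

Class 3 and 8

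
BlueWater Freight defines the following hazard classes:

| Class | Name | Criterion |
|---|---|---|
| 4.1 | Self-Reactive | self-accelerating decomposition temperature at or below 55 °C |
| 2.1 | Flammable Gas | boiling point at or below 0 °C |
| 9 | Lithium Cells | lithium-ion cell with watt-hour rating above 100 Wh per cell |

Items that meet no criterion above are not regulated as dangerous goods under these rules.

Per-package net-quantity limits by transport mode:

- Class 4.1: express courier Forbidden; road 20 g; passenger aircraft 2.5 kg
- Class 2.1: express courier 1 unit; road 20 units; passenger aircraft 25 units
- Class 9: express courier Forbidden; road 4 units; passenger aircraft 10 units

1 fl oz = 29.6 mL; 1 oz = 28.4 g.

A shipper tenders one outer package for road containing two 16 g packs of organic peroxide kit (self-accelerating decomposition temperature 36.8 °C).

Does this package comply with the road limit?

The organic peroxide kit has self-accelerating decomposition temperature 36.8 °C, which is ≤ 55 °C, so it is Class 4.1 (Self-Reactive).
Class 4.1 quantity: two 16 g packs = 32 g.
32 g exceeds the road limit of 20 g for Class 4.1.

No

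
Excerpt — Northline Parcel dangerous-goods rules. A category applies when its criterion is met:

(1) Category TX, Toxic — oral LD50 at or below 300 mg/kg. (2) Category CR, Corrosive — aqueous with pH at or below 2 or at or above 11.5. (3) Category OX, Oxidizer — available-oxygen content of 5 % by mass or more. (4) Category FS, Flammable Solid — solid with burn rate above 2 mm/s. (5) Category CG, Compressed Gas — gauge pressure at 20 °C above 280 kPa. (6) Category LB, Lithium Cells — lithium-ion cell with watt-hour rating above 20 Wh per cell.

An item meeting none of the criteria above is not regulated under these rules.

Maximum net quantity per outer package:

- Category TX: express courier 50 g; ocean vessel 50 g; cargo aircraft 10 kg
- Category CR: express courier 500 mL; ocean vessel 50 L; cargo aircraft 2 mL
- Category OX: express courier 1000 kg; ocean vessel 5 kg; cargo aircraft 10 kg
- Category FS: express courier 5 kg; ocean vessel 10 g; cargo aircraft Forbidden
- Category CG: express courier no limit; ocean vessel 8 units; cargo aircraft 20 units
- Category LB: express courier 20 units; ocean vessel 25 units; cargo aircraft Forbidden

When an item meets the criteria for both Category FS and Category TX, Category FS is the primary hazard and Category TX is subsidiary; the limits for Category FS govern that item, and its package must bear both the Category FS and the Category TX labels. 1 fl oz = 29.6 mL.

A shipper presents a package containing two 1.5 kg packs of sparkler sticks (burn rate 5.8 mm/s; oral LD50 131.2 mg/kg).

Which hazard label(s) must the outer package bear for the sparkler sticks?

The sparkler sticks have burn rate 5.8 mm/s, which is > 2 mm/s, so they are Category FS (Flammable Solid).
The sparkler sticks have oral LD50 131.2 mg/kg, which is ≤ 300 mg/kg, so they are Category TX (Toxic).
By the precedence rule Category FS is primary and Category TX is subsidiary, and that rule requires both labels on the package.

Category FS and TX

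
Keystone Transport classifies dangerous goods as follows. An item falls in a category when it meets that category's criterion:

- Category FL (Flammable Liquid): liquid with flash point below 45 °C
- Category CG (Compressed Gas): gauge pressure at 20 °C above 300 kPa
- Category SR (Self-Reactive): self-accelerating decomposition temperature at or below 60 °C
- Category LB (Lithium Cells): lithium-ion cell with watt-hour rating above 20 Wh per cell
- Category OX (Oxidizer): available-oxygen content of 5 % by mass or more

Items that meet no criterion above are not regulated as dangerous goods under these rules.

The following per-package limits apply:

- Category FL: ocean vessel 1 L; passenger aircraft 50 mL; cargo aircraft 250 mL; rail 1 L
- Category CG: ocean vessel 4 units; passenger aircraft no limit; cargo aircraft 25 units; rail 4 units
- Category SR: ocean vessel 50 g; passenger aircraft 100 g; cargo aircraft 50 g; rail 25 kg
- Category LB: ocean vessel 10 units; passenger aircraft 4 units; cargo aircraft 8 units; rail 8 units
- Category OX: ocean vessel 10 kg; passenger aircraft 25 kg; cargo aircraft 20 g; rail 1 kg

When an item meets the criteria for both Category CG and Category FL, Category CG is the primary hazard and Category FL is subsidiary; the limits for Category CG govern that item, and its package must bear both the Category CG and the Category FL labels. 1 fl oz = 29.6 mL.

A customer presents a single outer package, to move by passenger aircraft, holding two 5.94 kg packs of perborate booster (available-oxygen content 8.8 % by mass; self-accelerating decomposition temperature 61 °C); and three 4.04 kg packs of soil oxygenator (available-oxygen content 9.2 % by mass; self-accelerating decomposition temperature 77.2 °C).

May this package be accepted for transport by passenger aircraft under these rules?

The perborate booster has available-oxygen content 8.8 % by mass, which is ≥ 5 % by mass, so it is Category OX (Oxidizer).
Available-oxygen content 9.2 % by mass meets the Category OX criterion (Oxidizer), so the soil oxygenator is Category OX.
Category OX net quantity: (two 5.94 kg packs = 11.88 kg) + (three 4.04 kg packs = 12.12 kg) = 24 kg.
That is within the Category OX passenger aircraft limit of 25 kg.

Yes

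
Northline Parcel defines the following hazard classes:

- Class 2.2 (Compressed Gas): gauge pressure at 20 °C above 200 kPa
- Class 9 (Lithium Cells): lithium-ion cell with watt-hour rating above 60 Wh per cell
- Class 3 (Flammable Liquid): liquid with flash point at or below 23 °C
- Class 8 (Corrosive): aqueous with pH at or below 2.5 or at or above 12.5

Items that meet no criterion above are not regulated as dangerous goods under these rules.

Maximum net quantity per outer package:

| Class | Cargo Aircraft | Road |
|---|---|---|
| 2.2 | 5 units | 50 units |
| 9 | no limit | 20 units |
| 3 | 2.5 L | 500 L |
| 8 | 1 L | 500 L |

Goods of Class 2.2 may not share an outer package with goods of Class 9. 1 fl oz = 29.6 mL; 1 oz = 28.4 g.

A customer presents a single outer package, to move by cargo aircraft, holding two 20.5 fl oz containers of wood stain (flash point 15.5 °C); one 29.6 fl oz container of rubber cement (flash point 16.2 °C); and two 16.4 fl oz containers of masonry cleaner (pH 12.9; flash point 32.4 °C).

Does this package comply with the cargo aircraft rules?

Flash point 15.5 °C meets the Class 3 criterion (Flammable Liquid), so the wood stain is Class 3.
With flash point 16.2 °C (≤ 23 °C), the rubber cement falls in Class 3.
Masonry cleaner: pH 12.9 ≥ 12.5 → Class 8 (Corrosive).
Class 3 net quantity: (two 20.5 fl oz containers = 1213.6 mL) + (one 29.6 fl oz container = 876.16 mL) = 2089.76 mL.
That is within the Class 3 cargo aircraft limit of 2.5 L.
Class 8 quantity: two 16.4 fl oz containers = 970.88 mL.
970.88 mL ≤ 1 L (cargo aircraft limit, Class 8) — within limit.
The segregation rule (Class 2.2 with Class 9) does not apply to Class 3 with Class 8.
Every hazard class is within its cargo aircraft limit and no segregation rule is violated.

Yes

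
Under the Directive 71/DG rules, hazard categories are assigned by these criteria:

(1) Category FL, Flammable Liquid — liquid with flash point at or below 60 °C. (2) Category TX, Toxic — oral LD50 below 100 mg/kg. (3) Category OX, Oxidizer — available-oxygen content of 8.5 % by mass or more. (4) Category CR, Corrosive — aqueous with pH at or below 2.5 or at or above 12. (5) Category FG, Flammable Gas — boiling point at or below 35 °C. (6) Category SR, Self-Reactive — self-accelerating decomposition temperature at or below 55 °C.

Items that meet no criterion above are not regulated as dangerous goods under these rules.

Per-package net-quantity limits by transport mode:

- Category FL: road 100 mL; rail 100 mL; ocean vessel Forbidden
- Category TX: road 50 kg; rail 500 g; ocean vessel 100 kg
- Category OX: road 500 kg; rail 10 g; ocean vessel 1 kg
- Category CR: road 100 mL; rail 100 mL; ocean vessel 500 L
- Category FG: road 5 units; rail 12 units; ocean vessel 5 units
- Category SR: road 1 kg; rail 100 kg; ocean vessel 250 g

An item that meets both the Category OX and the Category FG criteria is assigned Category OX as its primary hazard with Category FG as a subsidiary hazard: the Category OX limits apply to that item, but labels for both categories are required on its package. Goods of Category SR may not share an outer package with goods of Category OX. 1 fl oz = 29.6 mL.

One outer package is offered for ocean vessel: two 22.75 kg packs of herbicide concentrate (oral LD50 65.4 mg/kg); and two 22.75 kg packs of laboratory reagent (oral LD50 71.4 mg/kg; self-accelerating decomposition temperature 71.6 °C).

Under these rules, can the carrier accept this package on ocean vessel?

The herbicide concentrate has oral LD50 65.4 mg/kg, which is < 100 mg/kg, so it is Category TX (Toxic).
The laboratory reagent has oral LD50 71.4 mg/kg, which is < 100 mg/kg, so it is Category TX (Toxic).
Total Category TX: (two 22.75 kg packs = 45.5 kg) + (two 22.75 kg packs = 45.5 kg) = 91 kg.
That is within the Category TX ocean vessel limit of 100 kg.

Yes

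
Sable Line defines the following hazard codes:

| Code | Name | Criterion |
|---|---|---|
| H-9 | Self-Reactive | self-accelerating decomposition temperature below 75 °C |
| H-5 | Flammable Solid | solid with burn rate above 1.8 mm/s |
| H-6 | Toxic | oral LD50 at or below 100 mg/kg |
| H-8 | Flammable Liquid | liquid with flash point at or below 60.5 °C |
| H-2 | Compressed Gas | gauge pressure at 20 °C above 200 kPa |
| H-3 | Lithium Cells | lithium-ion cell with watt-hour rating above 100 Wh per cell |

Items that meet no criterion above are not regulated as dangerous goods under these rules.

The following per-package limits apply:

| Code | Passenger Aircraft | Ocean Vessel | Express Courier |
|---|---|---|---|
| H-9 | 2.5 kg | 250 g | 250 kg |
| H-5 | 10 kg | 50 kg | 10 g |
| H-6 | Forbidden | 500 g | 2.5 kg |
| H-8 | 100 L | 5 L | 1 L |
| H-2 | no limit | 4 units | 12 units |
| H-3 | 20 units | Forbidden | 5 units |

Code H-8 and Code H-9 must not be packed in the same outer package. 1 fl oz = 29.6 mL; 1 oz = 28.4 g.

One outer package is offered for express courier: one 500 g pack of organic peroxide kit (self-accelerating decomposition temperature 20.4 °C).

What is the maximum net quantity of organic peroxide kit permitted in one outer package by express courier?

The organic peroxide kit has self-accelerating decomposition temperature 20.4 °C, which is < 75 °C, so it is Code H-9 (Self-Reactive).
The express courier limit for Code H-9 is 250 kg.

250 kg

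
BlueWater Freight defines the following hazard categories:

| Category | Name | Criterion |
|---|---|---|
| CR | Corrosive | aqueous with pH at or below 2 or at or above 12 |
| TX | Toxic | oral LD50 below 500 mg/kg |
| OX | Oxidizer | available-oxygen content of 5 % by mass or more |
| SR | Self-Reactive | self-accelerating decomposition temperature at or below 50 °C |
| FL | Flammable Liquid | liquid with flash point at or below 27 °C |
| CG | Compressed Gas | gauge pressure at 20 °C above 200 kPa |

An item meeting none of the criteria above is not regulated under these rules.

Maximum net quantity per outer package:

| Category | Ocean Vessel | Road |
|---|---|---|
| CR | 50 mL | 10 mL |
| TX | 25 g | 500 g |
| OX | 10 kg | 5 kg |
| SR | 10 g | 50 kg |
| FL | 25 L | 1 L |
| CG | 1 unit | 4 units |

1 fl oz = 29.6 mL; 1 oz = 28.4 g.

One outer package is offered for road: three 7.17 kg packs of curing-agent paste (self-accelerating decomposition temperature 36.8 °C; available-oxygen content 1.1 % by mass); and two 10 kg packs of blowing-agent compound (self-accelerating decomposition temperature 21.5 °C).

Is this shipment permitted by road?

Yes

Self-accelerating decomposition temperature 36.8 °C meets the Category SR criterion (Self-Reactive), so the curing-agent paste is Category SR.
The blowing-agent compound has self-accelerating decomposition temperature 21.5 °C, which is ≤ 50 °C, so it is Category SR (Self-Reactive).
Total Category SR: (three 7.17 kg packs = 21.51 kg) + (two 10 kg packs = 20 kg) = 41.51 kg.
41.51 kg ≤ 50 kg (road limit, Category SR) — within limit.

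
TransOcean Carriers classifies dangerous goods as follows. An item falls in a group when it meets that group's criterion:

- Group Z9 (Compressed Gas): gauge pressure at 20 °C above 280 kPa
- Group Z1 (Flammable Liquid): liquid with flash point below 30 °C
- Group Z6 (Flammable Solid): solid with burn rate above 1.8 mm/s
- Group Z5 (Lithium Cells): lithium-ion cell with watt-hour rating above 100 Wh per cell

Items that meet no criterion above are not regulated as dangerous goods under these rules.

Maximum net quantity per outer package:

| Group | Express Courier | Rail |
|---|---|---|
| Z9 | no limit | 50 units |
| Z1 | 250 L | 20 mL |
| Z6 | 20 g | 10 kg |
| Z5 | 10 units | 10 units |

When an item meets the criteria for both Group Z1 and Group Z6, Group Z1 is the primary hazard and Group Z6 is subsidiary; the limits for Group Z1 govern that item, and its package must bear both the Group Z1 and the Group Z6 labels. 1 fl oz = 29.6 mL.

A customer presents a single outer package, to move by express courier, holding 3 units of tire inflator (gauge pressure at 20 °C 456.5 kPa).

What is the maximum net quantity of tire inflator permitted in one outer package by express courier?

The tire inflator has gauge pressure at 20 °C 456.5 kPa, which is > 280 kPa, so it is Group Z9 (Compressed Gas).
The express courier limit for Group Z9 is no limit.

no limit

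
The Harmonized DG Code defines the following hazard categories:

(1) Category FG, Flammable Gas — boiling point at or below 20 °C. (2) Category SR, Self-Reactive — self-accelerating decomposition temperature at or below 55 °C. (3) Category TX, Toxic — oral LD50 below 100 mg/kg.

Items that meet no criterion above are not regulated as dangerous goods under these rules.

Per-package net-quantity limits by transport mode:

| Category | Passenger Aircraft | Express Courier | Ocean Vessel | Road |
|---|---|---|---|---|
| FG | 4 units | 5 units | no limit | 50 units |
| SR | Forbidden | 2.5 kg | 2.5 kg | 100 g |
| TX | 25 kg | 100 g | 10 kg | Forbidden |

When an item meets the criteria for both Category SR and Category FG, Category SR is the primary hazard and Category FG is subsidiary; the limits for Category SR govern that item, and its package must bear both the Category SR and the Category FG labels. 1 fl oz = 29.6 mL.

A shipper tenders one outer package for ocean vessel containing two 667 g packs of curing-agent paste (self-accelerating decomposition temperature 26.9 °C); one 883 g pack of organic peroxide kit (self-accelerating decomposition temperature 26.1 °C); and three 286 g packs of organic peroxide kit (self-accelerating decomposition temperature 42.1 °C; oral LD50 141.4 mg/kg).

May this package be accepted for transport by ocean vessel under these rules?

Curing-agent paste: self-accelerating decomposition temperature 26.9 °C ≤ 55 °C → Category SR (Self-Reactive).
Organic peroxide kit: self-accelerating decomposition temperature 26.1 °C ≤ 55 °C → Category SR (Self-Reactive).
The organic peroxide kit has self-accelerating decomposition temperature 42.1 °C, which is ≤ 55 °C, so it is Category SR (Self-Reactive).
Total Category SR: (two 667 g packs = 1.334 kg) + 883 g + (three 286 g packs = 858 g) = 3.075 kg.
That exceeds the Category SR ocean vessel limit of 2.5 kg.

No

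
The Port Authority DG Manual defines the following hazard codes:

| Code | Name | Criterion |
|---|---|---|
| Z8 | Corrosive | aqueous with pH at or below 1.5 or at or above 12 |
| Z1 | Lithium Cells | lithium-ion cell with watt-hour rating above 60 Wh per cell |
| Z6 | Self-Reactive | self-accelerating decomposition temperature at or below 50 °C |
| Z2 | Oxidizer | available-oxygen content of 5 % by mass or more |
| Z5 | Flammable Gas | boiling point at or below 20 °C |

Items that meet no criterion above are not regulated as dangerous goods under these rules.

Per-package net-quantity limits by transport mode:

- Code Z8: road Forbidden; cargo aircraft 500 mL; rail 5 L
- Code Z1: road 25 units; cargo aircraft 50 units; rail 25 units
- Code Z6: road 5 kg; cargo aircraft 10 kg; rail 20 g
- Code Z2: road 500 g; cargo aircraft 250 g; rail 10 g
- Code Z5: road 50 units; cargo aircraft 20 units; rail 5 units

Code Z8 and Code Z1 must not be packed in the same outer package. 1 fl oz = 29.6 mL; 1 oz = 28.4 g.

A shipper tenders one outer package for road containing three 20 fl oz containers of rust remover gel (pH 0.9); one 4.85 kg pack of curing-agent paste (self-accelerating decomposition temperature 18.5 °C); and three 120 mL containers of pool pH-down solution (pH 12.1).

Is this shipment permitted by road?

No

The rust remover gel has pH 0.9, which is ≤ 1.5, so it is Code Z8 (Corrosive).
Self-accelerating decomposition temperature 18.5 °C meets the Code Z6 criterion (Self-Reactive), so the curing-agent paste is Code Z6.
pH 12.1 meets the Code Z8 criterion (Corrosive), so the pool pH-down solution is Code Z8.
Code Z6 quantity: 4.85 kg.
4.85 kg is within the road limit of 5 kg for Code Z6.
Total Code Z8: (three 20 fl oz containers = 1.776 L) + (three 120 mL containers = 360 mL) = 2.136 L.
By road, Code Z8 is Forbidden regardless of quantity.
The segregation rule (Code Z8 with Code Z1) does not apply to Code Z6 with Code Z8.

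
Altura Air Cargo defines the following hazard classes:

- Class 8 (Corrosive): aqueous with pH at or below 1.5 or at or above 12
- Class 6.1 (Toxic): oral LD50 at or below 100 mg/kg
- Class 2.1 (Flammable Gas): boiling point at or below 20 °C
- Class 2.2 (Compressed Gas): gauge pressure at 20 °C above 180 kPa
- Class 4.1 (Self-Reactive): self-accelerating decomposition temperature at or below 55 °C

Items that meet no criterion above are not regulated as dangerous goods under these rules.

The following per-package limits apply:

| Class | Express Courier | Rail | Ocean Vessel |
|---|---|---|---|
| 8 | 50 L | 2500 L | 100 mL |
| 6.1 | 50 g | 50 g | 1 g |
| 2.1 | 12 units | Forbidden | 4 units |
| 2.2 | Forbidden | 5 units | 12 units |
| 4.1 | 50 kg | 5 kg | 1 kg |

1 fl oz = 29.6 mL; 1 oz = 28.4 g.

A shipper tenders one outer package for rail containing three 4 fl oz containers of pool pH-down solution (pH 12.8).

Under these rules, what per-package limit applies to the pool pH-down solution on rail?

2500 L

Pool pH-down solution: pH 12.8 ≥ 12 → Class 8 (Corrosive).
The rail limit for Class 8 is 2500 L.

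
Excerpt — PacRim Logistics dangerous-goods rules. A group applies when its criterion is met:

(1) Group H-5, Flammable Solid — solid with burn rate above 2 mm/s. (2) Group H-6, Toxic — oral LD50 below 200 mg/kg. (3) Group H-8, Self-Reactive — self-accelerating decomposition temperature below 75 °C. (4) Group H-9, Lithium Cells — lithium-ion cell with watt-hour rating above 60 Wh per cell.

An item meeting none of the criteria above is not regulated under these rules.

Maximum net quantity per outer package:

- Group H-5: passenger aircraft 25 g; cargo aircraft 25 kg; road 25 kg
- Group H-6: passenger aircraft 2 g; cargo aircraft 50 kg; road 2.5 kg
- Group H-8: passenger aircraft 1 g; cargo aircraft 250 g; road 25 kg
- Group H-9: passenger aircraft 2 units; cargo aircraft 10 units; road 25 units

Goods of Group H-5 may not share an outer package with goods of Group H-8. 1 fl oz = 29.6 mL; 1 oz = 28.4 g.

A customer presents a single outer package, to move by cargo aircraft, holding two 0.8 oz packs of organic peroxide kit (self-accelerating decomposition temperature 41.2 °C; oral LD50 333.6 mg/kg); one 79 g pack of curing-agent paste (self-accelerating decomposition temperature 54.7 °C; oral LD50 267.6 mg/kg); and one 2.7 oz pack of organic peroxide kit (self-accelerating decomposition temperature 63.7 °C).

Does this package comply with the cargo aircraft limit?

Yes

With self-accelerating decomposition temperature 41.2 °C (< 75 °C), the organic peroxide kit falls in Group H-8.
The curing-agent paste has self-accelerating decomposition temperature 54.7 °C, which is < 75 °C, so it is Group H-8 (Self-Reactive).
Organic peroxide kit: self-accelerating decomposition temperature 63.7 °C < 75 °C → Group H-8 (Self-Reactive).
Total Group H-8: (two 0.8 oz packs = 45.44 g) + 79 g + (one 2.7 oz pack = 76.68 g) = 201.12 g.
201.12 g is within the cargo aircraft limit of 250 g for Group H-8.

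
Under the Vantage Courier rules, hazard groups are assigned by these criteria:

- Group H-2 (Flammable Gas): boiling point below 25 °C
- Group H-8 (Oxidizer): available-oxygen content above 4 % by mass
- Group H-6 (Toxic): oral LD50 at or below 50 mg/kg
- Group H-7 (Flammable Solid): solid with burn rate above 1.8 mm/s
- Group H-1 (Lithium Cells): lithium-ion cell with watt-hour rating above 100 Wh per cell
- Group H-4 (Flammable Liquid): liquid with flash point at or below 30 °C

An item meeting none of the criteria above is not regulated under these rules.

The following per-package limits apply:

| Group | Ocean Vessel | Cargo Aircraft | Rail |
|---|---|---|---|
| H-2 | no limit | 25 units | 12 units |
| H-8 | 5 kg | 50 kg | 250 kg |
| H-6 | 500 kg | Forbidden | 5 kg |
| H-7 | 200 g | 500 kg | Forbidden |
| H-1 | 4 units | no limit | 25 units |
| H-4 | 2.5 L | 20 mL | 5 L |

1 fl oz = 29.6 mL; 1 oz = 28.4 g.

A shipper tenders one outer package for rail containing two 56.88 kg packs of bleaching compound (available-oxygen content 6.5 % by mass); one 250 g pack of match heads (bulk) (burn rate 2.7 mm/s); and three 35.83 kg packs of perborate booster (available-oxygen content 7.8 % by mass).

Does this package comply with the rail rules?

Bleaching compound: available-oxygen content 6.5 % by mass > 4 % by mass → Group H-8 (Oxidizer).
Match heads (bulk): burn rate 2.7 mm/s > 1.8 mm/s → Group H-7 (Flammable Solid).
Perborate booster: available-oxygen content 7.8 % by mass > 4 % by mass → Group H-8 (Oxidizer).
Group H-8 net quantity: (two 56.88 kg packs = 113.76 kg) + (three 35.83 kg packs = 107.49 kg) = 221.25 kg.
That is within the Group H-8 rail limit of 250 kg.
Group H-7 quantity: 250 g.
By rail, Group H-7 is Forbidden regardless of quantity.

No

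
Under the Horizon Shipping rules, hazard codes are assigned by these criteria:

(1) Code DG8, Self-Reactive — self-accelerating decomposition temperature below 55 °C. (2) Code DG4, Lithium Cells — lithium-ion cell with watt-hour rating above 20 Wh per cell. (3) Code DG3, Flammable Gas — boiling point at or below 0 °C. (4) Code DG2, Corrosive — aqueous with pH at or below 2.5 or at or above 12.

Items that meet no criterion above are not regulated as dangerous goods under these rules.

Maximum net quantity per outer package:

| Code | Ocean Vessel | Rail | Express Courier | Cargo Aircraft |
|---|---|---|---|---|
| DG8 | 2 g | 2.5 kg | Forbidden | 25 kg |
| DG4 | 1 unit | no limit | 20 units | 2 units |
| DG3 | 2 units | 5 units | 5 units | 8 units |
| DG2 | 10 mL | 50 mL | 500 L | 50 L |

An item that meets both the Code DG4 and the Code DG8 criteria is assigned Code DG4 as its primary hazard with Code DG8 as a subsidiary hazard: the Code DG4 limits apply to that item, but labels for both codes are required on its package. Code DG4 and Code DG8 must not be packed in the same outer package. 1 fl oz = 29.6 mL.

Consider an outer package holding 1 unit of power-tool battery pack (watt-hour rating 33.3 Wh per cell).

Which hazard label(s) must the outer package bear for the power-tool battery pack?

The power-tool battery pack has watt-hour rating 33.3 Wh per cell, which is > 20 Wh per cell, so it is Code DG4 (Lithium Cells).
Only the Code DG4 label is required.

Code DG4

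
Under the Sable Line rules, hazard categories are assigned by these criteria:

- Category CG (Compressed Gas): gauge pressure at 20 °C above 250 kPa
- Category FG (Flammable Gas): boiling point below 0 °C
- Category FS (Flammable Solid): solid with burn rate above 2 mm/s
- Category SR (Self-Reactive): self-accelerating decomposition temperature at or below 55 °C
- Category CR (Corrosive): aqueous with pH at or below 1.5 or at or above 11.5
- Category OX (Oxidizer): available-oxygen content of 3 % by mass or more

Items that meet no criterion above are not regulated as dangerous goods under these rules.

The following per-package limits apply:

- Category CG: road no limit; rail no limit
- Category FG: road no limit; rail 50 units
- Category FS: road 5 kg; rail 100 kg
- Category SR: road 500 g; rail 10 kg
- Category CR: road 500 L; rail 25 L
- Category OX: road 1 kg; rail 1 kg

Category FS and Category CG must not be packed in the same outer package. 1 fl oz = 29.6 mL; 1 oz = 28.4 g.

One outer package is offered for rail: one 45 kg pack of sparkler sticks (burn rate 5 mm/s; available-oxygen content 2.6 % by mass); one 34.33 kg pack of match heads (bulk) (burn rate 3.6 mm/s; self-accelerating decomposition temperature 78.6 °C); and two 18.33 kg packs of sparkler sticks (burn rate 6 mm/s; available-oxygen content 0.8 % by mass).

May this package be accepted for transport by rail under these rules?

Burn rate 5 mm/s meets the Category FS criterion (Flammable Solid), so the sparkler sticks are Category FS.
Match heads (bulk): burn rate 3.6 mm/s > 2 mm/s → Category FS (Flammable Solid).
The sparkler sticks have burn rate 6 mm/s, which is > 2 mm/s, so they are Category FS (Flammable Solid).
Total Category FS: 45 kg + 34.33 kg + (two 18.33 kg packs = 36.66 kg) = 115.99 kg.
115.99 kg > 100 kg (rail limit, Category FS) — over the limit.

No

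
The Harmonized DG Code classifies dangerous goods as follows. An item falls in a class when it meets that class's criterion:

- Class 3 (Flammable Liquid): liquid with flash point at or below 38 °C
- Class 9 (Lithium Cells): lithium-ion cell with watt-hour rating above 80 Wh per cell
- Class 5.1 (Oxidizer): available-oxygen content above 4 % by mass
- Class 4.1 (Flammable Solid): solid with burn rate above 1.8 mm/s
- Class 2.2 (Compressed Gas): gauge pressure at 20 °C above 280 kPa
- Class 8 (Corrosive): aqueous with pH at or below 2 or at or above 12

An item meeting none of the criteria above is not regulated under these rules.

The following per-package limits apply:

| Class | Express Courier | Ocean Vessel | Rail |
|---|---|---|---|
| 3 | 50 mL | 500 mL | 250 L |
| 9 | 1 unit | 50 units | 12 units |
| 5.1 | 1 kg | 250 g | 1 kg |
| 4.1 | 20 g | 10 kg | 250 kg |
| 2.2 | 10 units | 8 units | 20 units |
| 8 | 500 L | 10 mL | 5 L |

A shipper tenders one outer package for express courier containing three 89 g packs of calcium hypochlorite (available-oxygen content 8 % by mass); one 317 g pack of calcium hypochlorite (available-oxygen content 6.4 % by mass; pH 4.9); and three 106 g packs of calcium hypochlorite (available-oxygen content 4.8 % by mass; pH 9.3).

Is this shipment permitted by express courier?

With available-oxygen content 8 % by mass (> 4 % by mass), the calcium hypochlorite falls in Class 5.1.
The calcium hypochlorite has available-oxygen content 6.4 % by mass, which is > 4 % by mass, so it is Class 5.1 (Oxidizer).
Calcium hypochlorite: available-oxygen content 4.8 % by mass > 4 % by mass → Class 5.1 (Oxidizer).
Total Class 5.1: (three 89 g packs = 267 g) + 317 g + (three 106 g packs = 318 g) = 902 g.
902 g ≤ 1 kg (express courier limit, Class 5.1) — within limit.

Yes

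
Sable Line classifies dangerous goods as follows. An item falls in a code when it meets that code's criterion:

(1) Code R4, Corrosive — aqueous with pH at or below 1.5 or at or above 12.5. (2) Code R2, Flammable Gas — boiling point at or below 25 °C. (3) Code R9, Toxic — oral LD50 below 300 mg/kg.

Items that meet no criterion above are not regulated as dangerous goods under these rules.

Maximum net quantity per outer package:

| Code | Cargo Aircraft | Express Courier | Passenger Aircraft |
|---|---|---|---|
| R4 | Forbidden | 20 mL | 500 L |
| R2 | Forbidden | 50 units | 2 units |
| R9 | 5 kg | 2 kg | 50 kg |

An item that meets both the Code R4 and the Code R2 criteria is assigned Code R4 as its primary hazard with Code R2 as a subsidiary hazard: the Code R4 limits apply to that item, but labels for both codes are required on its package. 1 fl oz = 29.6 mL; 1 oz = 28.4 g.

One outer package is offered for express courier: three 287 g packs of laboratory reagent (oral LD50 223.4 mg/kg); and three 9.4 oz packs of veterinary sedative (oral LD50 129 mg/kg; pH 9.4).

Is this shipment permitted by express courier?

Yes

Oral LD50 223.4 mg/kg meets the Code R9 criterion (Toxic), so the laboratory reagent is Code R9.
With oral LD50 129 mg/kg (< 300 mg/kg), the veterinary sedative falls in Code R9.
Total Code R9: (three 287 g packs = 861 g) + (three 9.4 oz packs = 800.88 g) = 1661.88 g.
1661.88 g ≤ 2 kg (express courier limit, Code R9) — within limit.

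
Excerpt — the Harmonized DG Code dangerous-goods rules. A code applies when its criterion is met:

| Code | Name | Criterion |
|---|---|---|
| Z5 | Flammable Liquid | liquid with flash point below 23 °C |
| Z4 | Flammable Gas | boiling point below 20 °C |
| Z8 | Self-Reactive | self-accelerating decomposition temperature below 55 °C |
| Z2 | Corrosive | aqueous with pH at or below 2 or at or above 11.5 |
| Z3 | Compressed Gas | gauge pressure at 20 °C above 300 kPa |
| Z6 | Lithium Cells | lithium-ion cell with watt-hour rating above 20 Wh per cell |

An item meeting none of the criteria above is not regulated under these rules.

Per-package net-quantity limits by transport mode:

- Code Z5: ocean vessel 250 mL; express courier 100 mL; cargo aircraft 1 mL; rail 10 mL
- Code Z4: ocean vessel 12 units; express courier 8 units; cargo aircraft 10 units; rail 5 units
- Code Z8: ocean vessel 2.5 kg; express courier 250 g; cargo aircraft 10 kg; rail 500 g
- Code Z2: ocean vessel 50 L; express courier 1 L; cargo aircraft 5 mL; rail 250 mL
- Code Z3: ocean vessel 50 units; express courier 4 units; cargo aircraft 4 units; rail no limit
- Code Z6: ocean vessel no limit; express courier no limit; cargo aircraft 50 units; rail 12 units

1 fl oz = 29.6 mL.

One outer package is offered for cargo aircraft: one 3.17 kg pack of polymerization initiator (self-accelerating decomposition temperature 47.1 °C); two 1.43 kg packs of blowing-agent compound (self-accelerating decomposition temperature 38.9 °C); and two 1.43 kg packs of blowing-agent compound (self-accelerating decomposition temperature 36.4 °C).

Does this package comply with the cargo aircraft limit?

Yes

With self-accelerating decomposition temperature 47.1 °C (< 55 °C), the polymerization initiator falls in Code Z8.
Blowing-agent compound: self-accelerating decomposition temperature 38.9 °C < 55 °C → Code Z8 (Self-Reactive).
Self-accelerating decomposition temperature 36.4 °C meets the Code Z8 criterion (Self-Reactive), so the blowing-agent compound is Code Z8.
Code Z8 net quantity: 3.17 kg + (two 1.43 kg packs = 2.86 kg) + (two 1.43 kg packs = 2.86 kg) = 8.89 kg.
8.89 kg ≤ 10 kg (cargo aircraft limit, Code Z8) — within limit.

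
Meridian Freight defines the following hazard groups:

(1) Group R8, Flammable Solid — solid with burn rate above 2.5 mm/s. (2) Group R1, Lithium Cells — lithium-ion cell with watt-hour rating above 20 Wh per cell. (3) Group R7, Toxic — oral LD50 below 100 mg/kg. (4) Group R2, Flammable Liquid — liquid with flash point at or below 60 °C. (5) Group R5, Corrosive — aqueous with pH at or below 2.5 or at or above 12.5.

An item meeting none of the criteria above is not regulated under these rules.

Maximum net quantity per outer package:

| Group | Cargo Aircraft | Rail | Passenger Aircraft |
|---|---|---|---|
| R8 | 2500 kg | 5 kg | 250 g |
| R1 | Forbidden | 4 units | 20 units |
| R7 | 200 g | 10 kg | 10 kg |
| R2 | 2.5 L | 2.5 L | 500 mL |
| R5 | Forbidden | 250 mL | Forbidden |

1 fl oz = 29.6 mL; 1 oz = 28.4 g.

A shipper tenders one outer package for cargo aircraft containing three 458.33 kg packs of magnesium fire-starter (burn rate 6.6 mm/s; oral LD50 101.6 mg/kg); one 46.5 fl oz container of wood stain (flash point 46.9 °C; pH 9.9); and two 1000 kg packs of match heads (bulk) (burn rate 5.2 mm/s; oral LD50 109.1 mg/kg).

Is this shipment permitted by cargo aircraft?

Magnesium fire-starter: burn rate 6.6 mm/s > 2.5 mm/s → Group R8 (Flammable Solid).
Wood stain: flash point 46.9 °C ≤ 60 °C → Group R2 (Flammable Liquid).
The match heads (bulk) have burn rate 5.2 mm/s, which is > 2.5 mm/s, so they are Group R8 (Flammable Solid).
Total Group R8: (three 458.33 kg packs = 1374.99 kg) + (two 1000 kg packs = 2000 kg) = 3374.99 kg.
3374.99 kg > 2500 kg (cargo aircraft limit, Group R8) — over the limit.
Group R2 quantity: one 46.5 fl oz container = 1376.4 mL.
That is within the Group R2 cargo aircraft limit of 2.5 L.

No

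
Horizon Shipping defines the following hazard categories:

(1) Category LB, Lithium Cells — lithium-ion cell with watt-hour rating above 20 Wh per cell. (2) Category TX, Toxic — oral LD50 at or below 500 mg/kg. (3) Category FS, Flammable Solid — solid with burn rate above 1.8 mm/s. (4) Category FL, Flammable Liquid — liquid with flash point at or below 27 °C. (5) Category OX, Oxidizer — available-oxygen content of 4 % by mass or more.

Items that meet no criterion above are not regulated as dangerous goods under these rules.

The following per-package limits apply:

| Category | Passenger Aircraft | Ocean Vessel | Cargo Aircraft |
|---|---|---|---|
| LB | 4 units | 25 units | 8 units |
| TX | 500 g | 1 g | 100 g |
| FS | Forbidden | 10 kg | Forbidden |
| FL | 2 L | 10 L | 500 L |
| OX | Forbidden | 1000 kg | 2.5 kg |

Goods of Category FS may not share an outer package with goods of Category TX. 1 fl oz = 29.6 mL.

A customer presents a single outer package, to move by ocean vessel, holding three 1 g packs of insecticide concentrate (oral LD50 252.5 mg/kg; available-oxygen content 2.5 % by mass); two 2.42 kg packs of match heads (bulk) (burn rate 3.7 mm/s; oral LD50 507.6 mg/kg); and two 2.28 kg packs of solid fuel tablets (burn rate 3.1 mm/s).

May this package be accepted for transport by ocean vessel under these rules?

No

With oral LD50 252.5 mg/kg (≤ 500 mg/kg), the insecticide concentrate falls in Category TX.
Burn rate 3.7 mm/s meets the Category FS criterion (Flammable Solid), so the match heads (bulk) are Category FS.
With burn rate 3.1 mm/s (> 1.8 mm/s), the solid fuel tablets fall in Category FS.
Category FS net quantity: (two 2.42 kg packs = 4.84 kg) + (two 2.28 kg packs = 4.56 kg) = 9.4 kg.
That is within the Category FS ocean vessel limit of 10 kg.
Category TX quantity: three 1 g packs = 3 g.
That exceeds the Category TX ocean vessel limit of 1 g.
Category FS and Category TX may not share an outer package.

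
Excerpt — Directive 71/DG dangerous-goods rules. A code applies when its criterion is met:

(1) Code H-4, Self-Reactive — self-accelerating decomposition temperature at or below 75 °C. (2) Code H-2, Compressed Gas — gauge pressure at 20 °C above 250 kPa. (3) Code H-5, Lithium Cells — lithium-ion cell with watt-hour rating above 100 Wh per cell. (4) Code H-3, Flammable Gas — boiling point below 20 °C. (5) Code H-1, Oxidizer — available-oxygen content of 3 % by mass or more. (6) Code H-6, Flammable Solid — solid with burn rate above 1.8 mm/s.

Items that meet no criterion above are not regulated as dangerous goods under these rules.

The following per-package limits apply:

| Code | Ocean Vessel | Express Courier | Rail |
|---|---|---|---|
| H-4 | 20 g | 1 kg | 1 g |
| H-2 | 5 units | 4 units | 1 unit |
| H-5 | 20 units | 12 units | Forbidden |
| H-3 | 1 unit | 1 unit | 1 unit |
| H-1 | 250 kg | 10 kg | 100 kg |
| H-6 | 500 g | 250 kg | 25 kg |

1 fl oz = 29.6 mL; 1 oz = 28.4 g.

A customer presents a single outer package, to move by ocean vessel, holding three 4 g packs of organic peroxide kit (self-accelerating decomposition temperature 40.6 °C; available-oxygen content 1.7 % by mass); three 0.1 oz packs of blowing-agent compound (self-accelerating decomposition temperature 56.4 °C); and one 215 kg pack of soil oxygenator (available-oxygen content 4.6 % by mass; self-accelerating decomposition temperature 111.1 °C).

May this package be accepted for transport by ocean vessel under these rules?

No

The organic peroxide kit has self-accelerating decomposition temperature 40.6 °C, which is ≤ 75 °C, so it is Code H-4 (Self-Reactive).
Blowing-agent compound: self-accelerating decomposition temperature 56.4 °C ≤ 75 °C → Code H-4 (Self-Reactive).
Available-oxygen content 4.6 % by mass meets the Code H-1 criterion (Oxidizer), so the soil oxygenator is Code H-1.
Code H-4 net quantity: (three 4 g packs = 12 g) + (three 0.1 oz packs = 8.52 g) = 20.52 g.
That exceeds the Code H-4 ocean vessel limit of 20 g.
Code H-1 quantity: 215 kg.
215 kg ≤ 250 kg (ocean vessel limit, Code H-1) — within limit.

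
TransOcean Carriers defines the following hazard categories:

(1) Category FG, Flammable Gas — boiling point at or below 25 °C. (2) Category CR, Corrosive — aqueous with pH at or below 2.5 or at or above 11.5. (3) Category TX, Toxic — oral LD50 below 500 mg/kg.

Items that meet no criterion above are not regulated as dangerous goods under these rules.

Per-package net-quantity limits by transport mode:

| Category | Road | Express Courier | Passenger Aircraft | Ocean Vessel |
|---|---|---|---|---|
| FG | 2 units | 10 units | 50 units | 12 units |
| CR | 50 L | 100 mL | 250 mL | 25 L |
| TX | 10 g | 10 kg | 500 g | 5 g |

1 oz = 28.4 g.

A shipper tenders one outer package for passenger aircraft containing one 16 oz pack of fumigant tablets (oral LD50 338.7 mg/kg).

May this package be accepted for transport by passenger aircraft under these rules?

Yes

With oral LD50 338.7 mg/kg (< 500 mg/kg), the fumigant tablets fall in Category TX.
Category TX quantity: one 16 oz pack = 454.4 g.
That is within the Category TX passenger aircraft limit of 500 g.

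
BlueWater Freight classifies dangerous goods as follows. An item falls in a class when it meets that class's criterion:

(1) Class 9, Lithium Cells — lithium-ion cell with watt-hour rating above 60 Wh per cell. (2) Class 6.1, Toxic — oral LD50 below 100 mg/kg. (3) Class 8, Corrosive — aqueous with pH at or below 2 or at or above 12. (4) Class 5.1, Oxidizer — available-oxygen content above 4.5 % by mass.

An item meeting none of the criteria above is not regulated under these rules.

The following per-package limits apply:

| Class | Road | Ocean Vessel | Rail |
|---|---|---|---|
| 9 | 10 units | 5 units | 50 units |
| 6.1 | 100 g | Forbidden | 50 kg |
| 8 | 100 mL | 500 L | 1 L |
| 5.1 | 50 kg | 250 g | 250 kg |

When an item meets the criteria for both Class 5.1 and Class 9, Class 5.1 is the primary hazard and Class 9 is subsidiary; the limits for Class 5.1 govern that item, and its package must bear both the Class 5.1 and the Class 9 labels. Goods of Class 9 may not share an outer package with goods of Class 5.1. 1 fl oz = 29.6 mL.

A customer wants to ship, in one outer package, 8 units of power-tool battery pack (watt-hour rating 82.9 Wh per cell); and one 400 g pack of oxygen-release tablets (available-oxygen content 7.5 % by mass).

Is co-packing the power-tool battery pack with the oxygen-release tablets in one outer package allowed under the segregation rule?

No

Power-tool battery pack: watt-hour rating 82.9 Wh per cell > 60 Wh per cell → Class 9 (Lithium Cells).
The oxygen-release tablets have available-oxygen content 7.5 % by mass, which is > 4.5 % by mass, so they are Class 5.1 (Oxidizer).
Class 9 and Class 5.1 may not share an outer package.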